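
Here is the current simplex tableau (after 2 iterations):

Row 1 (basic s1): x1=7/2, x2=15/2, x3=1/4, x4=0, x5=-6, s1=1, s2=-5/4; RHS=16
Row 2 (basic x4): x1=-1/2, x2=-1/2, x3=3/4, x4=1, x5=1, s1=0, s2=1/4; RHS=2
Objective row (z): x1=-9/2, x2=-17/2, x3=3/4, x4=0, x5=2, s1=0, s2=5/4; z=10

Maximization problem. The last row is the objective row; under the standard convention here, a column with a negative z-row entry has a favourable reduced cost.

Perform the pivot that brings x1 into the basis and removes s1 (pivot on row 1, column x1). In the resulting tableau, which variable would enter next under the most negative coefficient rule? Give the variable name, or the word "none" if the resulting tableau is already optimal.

x5

Pivot element 7/2. New z-row = old z-row − (-9/2)·(row 1/(7/2)).
Updated z-row coefficients: x1: 0, x2: 8/7, x3: 15/14, x4: 0, x5: -40/7, s1: 9/7, s2: -5/14.
The most negative is -40/7 in column x5, so x5 would enter next.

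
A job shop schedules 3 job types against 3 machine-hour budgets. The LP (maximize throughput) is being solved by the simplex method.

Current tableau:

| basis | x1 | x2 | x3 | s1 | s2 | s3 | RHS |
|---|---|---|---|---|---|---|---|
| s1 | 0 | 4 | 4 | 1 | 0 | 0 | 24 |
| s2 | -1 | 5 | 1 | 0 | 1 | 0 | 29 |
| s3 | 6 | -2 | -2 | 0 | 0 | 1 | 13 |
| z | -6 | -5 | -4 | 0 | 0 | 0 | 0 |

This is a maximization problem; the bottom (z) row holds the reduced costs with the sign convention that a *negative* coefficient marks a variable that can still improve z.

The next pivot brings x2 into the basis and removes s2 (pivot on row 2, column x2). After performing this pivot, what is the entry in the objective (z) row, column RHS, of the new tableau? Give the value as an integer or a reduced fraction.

29

Pivot element is row 2, column x2: 5.
Normalize row 2: new (row 2, RHS) = 29/5 = 29/5.
z-row ← z-row − (-5)·(new row 2): 0 − (-5)·(29/5) = 29.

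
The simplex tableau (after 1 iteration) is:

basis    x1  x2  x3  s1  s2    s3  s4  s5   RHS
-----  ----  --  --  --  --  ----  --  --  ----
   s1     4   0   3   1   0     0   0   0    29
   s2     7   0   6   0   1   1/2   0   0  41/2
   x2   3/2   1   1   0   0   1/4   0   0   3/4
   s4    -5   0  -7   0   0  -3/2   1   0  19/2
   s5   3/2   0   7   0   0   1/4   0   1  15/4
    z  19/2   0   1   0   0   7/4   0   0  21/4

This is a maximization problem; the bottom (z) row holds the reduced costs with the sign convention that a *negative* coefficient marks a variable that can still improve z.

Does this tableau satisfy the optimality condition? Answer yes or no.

yes

No objective-row coefficient is strictly negative, so no entering variable exists; the tableau is optimal.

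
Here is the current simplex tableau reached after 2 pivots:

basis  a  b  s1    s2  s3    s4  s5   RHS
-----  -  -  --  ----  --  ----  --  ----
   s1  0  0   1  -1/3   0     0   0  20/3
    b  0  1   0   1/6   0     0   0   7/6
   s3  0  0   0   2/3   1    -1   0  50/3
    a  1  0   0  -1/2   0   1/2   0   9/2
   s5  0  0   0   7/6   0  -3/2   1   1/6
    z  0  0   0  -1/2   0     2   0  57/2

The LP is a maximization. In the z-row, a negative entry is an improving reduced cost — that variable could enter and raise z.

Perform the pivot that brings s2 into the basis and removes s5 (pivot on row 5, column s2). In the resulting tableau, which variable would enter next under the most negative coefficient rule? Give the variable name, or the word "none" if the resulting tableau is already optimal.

none

Pivot element 7/6. New z-row = old z-row − (-1/2)·(row 5/(7/6)).
Updated z-row coefficients: a: 0, b: 0, s1: 0, s2: 0, s3: 0, s4: 19/14, s5: 3/7.
No coefficient is strictly negative; the tableau after this pivot is optimal.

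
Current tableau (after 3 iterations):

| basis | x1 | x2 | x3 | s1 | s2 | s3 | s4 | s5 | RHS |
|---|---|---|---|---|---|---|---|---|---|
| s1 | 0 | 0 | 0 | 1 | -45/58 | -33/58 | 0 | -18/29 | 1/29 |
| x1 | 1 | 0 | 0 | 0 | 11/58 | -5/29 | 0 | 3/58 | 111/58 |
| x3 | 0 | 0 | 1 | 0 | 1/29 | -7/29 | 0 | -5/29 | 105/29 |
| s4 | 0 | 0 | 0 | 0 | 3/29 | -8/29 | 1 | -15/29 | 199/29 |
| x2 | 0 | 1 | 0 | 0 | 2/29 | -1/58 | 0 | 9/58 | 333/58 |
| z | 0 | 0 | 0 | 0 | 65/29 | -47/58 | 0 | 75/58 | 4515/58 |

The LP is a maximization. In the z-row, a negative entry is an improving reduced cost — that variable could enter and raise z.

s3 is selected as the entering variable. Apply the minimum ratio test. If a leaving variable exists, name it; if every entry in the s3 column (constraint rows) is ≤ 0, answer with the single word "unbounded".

s3-column entries: row 1: -33/58, row 2: -5/29, row 3: -7/29, row 4: -8/29, row 5: -1/58. All ≤ 0, so s3 can increase without bound; the LP is unbounded in this direction.

unbounded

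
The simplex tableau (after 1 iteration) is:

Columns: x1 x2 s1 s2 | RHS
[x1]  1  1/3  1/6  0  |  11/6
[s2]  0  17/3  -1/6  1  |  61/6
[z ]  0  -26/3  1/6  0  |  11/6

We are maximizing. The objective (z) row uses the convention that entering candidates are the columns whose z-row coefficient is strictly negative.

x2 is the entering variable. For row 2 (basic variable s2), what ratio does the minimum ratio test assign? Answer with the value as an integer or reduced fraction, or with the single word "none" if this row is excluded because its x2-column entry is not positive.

61/34

Ratio = RHS / (x2 entry) = (61/6) / (17/3) = 61/34.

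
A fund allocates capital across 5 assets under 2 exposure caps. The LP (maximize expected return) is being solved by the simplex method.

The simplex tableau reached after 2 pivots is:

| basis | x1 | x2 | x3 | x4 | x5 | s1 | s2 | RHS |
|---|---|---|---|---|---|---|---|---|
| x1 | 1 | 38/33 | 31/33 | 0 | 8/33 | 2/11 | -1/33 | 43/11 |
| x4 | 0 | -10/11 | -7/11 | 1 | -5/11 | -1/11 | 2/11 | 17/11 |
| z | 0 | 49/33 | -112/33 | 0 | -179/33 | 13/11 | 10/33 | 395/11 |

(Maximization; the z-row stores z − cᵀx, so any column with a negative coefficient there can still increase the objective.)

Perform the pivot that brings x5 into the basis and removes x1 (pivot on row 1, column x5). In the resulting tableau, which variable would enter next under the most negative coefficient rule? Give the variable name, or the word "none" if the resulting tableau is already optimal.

Pivot element 8/33. New z-row = old z-row − (-179/33)·(row 1/(8/33)).
Updated z-row coefficients: x1: 179/8, x2: 109/4, x3: 141/8, x4: 0, x5: 0, s1: 21/4, s2: -3/8.
The most negative is -3/8 in column s2, so s2 would enter next.

s2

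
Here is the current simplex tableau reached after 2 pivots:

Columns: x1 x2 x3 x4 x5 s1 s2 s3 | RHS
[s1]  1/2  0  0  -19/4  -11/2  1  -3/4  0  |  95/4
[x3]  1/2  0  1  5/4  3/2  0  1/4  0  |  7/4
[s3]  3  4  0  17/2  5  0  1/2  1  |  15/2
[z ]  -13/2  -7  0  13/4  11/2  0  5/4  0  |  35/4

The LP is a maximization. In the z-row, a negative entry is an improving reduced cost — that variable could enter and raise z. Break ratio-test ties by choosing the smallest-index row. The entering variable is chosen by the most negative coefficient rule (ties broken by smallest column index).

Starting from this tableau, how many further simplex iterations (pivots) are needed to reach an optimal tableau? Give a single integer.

pivot: x2 in, s3 out → z = 175/8
pivot: x1 in, x2 out → z = 25
No improving column remains; optimal.

2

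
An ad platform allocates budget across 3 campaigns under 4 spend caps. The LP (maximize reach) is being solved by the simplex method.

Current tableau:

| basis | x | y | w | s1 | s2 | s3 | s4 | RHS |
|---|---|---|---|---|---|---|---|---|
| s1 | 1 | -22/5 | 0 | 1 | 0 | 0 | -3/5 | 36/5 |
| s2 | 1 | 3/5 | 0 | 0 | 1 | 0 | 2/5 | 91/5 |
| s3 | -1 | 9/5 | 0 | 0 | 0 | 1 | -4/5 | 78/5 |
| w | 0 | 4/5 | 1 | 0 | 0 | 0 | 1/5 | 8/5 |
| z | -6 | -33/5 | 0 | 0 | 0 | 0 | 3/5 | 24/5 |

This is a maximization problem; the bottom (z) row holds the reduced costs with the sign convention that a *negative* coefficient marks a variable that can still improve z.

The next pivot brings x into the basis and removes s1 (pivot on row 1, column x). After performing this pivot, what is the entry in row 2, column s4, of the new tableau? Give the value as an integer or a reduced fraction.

1

Pivot element is row 1, column x: 1.
Normalize row 1: new (row 1, s4) = (-3/5)/1 = -3/5.
row 2 ← row 2 − 1·(new row 1): 2/5 − 1·(-3/5) = 1.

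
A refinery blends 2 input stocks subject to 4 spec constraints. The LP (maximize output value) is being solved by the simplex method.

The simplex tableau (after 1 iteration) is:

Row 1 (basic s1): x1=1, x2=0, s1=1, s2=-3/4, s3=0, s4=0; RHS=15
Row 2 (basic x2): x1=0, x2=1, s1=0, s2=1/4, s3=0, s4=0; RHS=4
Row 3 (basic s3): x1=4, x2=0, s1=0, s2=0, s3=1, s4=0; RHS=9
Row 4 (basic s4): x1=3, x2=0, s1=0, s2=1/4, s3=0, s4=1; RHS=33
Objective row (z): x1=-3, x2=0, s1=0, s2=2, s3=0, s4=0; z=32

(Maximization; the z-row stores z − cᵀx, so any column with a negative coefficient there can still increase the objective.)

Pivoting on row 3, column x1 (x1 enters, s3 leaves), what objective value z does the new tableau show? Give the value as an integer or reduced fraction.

155/4

Minimum ratio for x1: 9/4 = 9/4.
z changes by −(z-row coeff of x1)·ratio = −(-3)·(9/4) = 27/4.
New z = 32 + (27/4) = 155/4.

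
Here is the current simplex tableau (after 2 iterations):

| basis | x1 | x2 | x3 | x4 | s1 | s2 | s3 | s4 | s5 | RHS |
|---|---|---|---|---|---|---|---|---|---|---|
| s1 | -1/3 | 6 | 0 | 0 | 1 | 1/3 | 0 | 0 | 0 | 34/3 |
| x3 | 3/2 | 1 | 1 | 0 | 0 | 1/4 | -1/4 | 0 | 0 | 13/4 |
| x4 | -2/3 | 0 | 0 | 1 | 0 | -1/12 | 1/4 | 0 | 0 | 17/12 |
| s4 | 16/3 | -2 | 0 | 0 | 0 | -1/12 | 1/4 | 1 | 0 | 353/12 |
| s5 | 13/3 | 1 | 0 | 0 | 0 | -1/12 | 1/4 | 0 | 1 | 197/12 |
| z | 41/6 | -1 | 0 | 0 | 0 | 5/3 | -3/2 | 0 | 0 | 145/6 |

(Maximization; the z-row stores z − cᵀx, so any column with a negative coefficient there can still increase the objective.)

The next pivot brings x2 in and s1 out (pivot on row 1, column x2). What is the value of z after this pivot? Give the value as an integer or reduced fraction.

Minimum ratio for x2: (34/3)/6 = 17/9.
z changes by −(z-row coeff of x2)·ratio = −(-1)·(17/9) = 17/9.
New z = 145/6 + (17/9) = 469/18.

469/18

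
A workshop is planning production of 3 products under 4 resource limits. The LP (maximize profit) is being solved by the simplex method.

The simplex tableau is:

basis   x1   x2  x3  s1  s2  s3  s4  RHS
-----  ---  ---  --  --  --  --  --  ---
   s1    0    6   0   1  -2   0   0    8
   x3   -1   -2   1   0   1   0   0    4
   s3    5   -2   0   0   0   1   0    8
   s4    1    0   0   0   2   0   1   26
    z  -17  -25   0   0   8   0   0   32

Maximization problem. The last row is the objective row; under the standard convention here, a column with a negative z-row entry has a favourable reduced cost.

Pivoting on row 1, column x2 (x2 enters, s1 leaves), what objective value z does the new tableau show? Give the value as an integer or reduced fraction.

196/3

Minimum ratio for x2: 8/6 = 4/3.
z changes by −(z-row coeff of x2)·ratio = −(-25)·(4/3) = 100/3.
New z = 32 + (100/3) = 196/3.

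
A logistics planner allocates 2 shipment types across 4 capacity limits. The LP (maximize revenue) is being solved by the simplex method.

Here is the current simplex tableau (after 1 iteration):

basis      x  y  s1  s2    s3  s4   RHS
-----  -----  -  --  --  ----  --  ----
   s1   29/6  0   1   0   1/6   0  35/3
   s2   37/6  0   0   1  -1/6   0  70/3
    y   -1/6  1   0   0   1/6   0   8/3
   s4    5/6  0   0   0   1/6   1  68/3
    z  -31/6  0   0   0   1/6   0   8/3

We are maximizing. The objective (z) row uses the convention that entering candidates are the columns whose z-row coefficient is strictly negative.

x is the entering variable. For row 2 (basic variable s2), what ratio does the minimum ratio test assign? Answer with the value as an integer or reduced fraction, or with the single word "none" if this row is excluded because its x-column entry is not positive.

Ratio = RHS / (x entry) = (70/3) / (37/6) = 140/37.

140/37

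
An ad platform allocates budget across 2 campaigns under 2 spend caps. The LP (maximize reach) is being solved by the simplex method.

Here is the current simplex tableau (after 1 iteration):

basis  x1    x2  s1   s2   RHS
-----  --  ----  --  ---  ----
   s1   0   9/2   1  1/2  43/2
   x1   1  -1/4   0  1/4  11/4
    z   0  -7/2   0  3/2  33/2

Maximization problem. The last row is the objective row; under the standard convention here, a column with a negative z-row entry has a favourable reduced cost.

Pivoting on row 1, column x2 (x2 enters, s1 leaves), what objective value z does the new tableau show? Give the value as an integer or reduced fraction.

299/9

Minimum ratio for x2: (43/2)/(9/2) = 43/9.
z changes by −(z-row coeff of x2)·ratio = −(-7/2)·(43/9) = 301/18.
New z = 33/2 + (301/18) = 299/9.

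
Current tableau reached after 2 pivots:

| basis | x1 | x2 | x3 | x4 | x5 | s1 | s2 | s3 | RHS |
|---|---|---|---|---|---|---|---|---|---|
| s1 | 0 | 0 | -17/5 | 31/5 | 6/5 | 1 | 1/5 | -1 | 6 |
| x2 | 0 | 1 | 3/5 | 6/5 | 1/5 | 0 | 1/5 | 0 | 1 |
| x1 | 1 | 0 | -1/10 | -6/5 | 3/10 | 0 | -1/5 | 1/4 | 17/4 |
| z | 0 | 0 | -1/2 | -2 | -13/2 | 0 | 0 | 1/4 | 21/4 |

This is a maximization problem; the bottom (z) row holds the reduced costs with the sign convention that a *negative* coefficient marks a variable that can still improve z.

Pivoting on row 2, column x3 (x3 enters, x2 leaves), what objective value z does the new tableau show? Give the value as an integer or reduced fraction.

73/12

Minimum ratio for x3: 1/(3/5) = 5/3.
z changes by −(z-row coeff of x3)·ratio = −(-1/2)·(5/3) = 5/6.
New z = 21/4 + (5/6) = 73/12.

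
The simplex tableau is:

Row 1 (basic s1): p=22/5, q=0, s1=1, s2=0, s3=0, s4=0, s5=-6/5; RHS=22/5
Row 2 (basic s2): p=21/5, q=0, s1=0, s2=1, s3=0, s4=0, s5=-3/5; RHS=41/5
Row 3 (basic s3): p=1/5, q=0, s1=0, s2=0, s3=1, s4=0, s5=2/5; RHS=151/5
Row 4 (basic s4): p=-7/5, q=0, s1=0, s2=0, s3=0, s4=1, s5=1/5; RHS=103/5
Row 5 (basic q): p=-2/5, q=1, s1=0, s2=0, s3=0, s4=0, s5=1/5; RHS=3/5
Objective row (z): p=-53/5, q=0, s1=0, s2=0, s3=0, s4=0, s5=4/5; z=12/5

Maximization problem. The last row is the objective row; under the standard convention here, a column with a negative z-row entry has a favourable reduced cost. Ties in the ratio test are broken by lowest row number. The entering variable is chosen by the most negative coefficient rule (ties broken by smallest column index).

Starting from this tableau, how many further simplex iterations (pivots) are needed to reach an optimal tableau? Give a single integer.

3

pivot: p in, s1 out → z = 13
pivot: s5 in, s2 out → z = 85/3
pivot: s1 in, q out → z = 30
No improving column remains; optimal.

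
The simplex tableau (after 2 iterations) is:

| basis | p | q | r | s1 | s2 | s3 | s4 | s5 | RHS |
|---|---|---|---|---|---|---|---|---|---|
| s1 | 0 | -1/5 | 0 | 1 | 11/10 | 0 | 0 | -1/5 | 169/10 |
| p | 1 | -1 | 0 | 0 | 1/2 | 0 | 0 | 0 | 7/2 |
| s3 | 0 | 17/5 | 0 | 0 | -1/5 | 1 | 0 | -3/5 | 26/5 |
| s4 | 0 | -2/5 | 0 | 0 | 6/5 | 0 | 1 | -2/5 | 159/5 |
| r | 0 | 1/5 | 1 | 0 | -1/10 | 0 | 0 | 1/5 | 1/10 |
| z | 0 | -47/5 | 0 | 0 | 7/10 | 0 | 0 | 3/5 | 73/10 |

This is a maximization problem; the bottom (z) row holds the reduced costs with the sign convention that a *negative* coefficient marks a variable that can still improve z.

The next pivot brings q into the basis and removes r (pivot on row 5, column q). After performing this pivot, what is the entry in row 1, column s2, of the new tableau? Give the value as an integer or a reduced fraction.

Pivot element is row 5, column q: 1/5.
Normalize row 5: new (row 5, s2) = (-1/10)/(1/5) = -1/2.
row 1 ← row 1 − (-1/5)·(new row 5): 11/10 − (-1/5)·(-1/2) = 1.

1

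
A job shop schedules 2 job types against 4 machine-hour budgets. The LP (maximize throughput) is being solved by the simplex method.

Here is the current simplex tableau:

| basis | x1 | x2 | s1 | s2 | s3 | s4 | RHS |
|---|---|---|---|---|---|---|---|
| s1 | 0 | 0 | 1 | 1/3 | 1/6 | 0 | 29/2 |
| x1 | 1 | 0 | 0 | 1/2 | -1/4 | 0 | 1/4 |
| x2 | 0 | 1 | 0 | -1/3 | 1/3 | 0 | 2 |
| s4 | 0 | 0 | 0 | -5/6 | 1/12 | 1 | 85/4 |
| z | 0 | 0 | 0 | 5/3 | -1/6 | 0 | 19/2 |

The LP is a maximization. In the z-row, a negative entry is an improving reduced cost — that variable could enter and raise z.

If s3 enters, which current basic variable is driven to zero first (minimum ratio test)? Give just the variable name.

x2

Ratios: row 1 (s1): (29/2)/(1/6) = 87; row 2 (x1): entry -1/4 ≤ 0, skip; row 3 (x2): 2/(1/3) = 6; row 4 (s4): (85/4)/(1/12) = 255.
Minimum ratio 6 is in the x2 row, so x2 leaves.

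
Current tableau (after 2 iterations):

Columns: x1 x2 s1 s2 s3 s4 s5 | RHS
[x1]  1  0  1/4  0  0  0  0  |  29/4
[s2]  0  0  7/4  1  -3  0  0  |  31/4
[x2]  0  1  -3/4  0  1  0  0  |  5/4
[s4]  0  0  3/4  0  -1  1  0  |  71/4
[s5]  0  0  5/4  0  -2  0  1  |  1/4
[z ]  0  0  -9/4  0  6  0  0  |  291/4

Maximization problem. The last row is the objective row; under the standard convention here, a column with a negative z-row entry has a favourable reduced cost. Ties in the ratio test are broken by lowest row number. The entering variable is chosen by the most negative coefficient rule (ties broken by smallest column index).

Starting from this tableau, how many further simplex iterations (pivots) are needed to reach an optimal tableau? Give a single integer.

pivot: s1 in, s5 out → z = 366/5
No improving column remains; optimal.

1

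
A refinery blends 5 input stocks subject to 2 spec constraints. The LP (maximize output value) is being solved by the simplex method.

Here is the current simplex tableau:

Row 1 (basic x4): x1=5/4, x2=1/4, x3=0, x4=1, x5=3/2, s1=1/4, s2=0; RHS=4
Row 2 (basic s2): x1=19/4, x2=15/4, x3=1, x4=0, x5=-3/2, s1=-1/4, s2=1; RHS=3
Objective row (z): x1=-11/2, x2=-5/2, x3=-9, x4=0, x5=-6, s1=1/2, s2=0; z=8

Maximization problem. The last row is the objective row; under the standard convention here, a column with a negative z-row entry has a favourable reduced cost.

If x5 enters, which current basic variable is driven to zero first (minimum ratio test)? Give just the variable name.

Ratios: row 1 (x4): 4/(3/2) = 8/3; row 2 (s2): entry -3/2 ≤ 0, skip.
Minimum ratio 8/3 is in the x4 row, so x4 leaves.

x4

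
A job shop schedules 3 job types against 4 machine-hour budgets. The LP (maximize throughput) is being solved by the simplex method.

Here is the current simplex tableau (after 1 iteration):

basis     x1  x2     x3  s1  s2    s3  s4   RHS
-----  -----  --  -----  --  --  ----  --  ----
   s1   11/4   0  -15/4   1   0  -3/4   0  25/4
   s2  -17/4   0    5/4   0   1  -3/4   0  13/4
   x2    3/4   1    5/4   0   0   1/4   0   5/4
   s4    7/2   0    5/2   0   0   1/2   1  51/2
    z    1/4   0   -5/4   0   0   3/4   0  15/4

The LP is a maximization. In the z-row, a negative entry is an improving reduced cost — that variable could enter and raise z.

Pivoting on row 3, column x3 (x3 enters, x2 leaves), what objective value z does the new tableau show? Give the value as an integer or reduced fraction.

5

Minimum ratio for x3: (5/4)/(5/4) = 1.
z changes by −(z-row coeff of x3)·ratio = −(-5/4)·1 = 5/4.
New z = 15/4 + (5/4) = 5.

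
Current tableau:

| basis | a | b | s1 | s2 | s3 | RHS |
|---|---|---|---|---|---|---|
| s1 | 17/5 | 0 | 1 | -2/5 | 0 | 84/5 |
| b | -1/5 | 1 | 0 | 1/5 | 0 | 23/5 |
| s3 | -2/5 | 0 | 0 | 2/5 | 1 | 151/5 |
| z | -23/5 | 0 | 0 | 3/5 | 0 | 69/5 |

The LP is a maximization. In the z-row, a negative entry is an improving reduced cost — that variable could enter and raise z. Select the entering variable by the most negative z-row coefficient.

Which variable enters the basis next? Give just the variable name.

Objective-row coefficients: a: -23/5, b: 0, s1: 0, s2: 3/5, s3: 0.
The most negative is -23/5 in column a, so a enters.

a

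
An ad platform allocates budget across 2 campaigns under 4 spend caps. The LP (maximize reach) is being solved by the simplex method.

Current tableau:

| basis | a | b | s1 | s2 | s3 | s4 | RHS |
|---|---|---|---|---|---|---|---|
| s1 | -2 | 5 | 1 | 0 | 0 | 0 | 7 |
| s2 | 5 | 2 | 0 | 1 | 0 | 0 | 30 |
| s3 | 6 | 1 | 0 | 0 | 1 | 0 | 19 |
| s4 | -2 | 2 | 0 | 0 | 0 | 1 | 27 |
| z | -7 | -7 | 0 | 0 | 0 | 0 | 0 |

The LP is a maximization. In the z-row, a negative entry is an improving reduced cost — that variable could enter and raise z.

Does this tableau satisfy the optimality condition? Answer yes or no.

no

Column a has objective-row coefficient -7, which is negative; an improving pivot exists, so not yet optimal.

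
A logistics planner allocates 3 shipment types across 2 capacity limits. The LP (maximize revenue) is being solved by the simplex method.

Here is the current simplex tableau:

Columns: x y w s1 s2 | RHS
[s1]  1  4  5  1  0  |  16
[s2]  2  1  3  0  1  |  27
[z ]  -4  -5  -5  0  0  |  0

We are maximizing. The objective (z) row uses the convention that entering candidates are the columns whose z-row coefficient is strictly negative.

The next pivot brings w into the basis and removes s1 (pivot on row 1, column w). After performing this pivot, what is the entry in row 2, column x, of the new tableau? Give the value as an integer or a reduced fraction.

Pivot element is row 1, column w: 5.
Normalize row 1: new (row 1, x) = 1/5 = 1/5.
row 2 ← row 2 − 3·(new row 1): 2 − 3·(1/5) = 7/5.

7/5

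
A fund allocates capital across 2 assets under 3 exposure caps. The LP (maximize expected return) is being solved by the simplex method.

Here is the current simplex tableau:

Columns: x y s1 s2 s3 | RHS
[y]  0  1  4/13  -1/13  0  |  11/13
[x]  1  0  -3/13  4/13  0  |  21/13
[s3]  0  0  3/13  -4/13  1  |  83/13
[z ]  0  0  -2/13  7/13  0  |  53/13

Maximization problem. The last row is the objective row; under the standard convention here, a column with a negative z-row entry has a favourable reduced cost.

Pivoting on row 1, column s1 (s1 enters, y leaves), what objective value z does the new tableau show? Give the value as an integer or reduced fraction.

Minimum ratio for s1: (11/13)/(4/13) = 11/4.
z changes by −(z-row coeff of s1)·ratio = −(-2/13)·(11/4) = 11/26.
New z = 53/13 + (11/26) = 9/2.

9/2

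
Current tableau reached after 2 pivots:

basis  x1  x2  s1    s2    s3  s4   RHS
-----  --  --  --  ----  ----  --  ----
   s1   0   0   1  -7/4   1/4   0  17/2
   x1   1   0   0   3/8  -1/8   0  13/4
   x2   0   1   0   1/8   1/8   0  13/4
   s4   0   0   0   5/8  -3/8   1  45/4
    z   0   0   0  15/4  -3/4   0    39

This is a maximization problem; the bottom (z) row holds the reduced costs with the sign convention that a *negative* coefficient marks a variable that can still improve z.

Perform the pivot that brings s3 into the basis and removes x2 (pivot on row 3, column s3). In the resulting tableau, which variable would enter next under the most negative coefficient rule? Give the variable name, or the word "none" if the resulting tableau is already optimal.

Pivot element 1/8. New z-row = old z-row − (-3/4)·(row 3/(1/8)).
Updated z-row coefficients: x1: 0, x2: 6, s1: 0, s2: 9/2, s3: 0, s4: 0.
No coefficient is strictly negative; the tableau after this pivot is optimal.

none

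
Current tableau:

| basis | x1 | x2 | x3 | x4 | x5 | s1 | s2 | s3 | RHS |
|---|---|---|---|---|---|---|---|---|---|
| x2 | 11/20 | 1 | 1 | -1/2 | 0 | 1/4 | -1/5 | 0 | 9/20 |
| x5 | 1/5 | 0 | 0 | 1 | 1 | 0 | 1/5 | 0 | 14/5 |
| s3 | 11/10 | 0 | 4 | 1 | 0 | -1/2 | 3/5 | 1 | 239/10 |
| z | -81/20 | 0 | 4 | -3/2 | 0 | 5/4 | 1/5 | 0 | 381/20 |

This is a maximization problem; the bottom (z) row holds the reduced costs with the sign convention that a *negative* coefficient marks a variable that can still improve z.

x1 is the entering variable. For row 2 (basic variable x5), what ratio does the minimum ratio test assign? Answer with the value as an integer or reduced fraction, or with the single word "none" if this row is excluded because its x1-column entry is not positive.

14

Ratio = RHS / (x1 entry) = (14/5) / (1/5) = 14.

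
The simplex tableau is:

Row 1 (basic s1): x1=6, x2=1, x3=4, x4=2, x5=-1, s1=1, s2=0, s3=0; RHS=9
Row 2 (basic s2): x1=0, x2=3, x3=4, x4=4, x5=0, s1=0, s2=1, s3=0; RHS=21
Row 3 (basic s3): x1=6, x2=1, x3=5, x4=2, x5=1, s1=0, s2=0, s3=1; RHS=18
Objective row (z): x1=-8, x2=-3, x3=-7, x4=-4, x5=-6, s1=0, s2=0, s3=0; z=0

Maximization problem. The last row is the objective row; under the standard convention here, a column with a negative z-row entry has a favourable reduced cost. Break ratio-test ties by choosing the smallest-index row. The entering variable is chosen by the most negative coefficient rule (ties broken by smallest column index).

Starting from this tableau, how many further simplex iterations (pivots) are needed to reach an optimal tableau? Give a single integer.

pivot: x1 in, s1 out → z = 12
pivot: x5 in, s3 out → z = 45
pivot: s1 in, x1 out → z = 108
No improving column remains; optimal.

3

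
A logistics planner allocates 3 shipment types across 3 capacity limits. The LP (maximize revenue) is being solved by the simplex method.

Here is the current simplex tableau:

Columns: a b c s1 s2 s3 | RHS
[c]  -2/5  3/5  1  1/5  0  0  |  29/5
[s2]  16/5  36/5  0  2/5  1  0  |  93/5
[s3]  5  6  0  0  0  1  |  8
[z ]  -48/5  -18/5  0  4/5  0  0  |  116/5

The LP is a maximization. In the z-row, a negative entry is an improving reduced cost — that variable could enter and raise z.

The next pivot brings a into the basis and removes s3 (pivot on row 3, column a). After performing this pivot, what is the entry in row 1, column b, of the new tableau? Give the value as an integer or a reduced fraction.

27/25

Pivot element is row 3, column a: 5.
Normalize row 3: new (row 3, b) = 6/5 = 6/5.
row 1 ← row 1 − (-2/5)·(new row 3): 3/5 − (-2/5)·(6/5) = 27/25.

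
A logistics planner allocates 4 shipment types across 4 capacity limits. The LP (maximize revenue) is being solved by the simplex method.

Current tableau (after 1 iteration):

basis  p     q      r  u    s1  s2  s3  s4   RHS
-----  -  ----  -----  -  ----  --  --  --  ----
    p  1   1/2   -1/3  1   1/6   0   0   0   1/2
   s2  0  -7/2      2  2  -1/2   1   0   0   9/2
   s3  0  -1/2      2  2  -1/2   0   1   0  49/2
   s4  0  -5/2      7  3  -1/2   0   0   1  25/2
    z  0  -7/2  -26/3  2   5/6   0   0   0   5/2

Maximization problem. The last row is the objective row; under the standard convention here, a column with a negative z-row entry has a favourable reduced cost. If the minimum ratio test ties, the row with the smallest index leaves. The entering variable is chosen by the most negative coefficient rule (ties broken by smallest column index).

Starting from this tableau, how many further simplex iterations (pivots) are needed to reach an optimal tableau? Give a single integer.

2

pivot: r in, s4 out → z = 755/42
pivot: q in, p out → z = 591/16
No improving column remains; optimal.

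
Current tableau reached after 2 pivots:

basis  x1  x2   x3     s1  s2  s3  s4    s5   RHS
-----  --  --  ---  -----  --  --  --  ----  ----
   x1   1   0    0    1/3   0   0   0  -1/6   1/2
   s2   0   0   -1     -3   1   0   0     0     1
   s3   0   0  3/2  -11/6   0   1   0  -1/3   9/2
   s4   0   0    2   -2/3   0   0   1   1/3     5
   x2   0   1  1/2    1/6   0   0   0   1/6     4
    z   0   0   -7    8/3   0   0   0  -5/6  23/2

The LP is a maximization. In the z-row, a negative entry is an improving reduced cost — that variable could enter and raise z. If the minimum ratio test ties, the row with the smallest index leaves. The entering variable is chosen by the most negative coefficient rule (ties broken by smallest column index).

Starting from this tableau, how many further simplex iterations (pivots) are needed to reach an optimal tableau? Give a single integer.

1

pivot: x3 in, s4 out → z = 29
No improving column remains; optimal.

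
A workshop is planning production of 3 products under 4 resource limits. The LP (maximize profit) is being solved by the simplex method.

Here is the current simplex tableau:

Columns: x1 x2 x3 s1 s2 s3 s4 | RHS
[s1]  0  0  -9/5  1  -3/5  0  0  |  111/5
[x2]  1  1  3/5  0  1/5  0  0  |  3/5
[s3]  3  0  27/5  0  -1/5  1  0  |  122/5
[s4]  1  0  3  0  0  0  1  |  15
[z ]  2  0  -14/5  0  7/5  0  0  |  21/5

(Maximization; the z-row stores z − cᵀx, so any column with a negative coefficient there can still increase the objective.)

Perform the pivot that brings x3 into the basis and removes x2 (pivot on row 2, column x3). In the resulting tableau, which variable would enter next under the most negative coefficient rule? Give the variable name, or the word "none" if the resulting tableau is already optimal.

none

Pivot element 3/5. New z-row = old z-row − (-14/5)·(row 2/(3/5)).
Updated z-row coefficients: x1: 20/3, x2: 14/3, x3: 0, s1: 0, s2: 7/3, s3: 0, s4: 0.
No coefficient is strictly negative; the tableau after this pivot is optimal.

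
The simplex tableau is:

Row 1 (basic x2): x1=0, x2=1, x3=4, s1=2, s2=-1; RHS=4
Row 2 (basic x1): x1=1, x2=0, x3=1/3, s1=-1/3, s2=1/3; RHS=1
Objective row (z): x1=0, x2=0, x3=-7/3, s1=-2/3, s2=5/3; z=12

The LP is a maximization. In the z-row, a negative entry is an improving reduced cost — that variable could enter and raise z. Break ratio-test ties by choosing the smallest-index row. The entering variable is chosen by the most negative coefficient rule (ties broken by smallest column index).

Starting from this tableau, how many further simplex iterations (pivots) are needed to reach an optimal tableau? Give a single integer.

pivot: x3 in, x2 out → z = 43/3
No improving column remains; optimal.

1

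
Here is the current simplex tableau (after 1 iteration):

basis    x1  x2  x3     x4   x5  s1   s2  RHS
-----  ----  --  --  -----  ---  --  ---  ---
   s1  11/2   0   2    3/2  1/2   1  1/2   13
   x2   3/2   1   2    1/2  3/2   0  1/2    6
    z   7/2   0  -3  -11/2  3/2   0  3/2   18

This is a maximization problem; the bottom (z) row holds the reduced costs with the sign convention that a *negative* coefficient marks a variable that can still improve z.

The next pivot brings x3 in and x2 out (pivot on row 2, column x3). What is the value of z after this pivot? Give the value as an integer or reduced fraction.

Minimum ratio for x3: 6/2 = 3.
z changes by −(z-row coeff of x3)·ratio = −(-3)·3 = 9.
New z = 18 + 9 = 27.

27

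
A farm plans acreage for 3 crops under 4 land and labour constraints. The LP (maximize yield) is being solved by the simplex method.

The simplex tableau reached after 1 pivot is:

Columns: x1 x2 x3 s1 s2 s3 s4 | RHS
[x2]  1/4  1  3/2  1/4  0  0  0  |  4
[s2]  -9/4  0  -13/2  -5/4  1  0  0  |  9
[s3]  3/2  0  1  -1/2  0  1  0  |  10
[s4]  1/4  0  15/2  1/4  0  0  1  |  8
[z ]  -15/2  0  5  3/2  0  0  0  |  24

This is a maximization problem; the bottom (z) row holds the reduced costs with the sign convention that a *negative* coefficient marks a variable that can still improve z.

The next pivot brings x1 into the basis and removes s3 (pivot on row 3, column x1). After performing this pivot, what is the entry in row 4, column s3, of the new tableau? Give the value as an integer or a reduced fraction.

-1/6

Pivot element is row 3, column x1: 3/2.
Normalize row 3: new (row 3, s3) = 1/(3/2) = 2/3.
row 4 ← row 4 − (1/4)·(new row 3): 0 − (1/4)·(2/3) = -1/6.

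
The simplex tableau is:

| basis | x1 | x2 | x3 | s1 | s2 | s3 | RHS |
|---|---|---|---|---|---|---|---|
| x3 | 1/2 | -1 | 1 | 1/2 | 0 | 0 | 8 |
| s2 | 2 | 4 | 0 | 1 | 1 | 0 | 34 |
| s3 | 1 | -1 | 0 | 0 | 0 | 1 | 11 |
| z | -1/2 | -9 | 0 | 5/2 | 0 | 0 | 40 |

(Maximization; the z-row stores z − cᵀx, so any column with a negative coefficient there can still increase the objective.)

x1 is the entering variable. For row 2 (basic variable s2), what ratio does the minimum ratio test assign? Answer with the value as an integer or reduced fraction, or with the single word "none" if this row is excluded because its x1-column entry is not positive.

Ratio = RHS / (x1 entry) = 34 / 2 = 17.

17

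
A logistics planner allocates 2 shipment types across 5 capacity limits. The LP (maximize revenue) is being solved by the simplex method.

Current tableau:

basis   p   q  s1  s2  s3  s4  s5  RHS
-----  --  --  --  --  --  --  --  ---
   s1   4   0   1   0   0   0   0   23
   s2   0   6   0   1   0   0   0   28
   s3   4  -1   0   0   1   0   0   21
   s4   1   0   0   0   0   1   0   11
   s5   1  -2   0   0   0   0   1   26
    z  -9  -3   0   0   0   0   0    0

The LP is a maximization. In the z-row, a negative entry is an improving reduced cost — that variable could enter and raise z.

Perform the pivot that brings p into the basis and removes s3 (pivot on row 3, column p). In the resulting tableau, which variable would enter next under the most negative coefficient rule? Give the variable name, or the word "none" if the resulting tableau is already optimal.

Pivot element 4. New z-row = old z-row − (-9)·(row 3/4).
Updated z-row coefficients: p: 0, q: -21/4, s1: 0, s2: 0, s3: 9/4, s4: 0, s5: 0.
The most negative is -21/4 in column q, so q would enter next.

q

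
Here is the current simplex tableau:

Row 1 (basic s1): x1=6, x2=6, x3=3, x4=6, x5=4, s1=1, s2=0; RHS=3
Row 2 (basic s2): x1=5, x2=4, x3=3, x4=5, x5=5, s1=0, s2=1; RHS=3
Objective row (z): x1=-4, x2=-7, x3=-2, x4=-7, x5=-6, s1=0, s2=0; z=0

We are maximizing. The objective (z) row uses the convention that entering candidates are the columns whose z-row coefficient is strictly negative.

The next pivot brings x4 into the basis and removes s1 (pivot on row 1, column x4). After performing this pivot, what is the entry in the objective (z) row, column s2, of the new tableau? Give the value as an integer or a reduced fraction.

0

Pivot element is row 1, column x4: 6.
Normalize row 1: new (row 1, s2) = 0/6 = 0.
z-row ← z-row − (-7)·(new row 1): 0 − (-7)·0 = 0.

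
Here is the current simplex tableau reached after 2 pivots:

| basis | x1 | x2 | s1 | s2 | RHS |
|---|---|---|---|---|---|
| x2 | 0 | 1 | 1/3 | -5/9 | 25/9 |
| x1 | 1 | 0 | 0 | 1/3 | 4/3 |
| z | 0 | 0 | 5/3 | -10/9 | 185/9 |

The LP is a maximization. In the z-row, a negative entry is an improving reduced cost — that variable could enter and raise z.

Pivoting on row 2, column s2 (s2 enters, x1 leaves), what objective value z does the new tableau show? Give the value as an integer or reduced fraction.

Minimum ratio for s2: (4/3)/(1/3) = 4.
z changes by −(z-row coeff of s2)·ratio = −(-10/9)·4 = 40/9.
New z = 185/9 + (40/9) = 25.

25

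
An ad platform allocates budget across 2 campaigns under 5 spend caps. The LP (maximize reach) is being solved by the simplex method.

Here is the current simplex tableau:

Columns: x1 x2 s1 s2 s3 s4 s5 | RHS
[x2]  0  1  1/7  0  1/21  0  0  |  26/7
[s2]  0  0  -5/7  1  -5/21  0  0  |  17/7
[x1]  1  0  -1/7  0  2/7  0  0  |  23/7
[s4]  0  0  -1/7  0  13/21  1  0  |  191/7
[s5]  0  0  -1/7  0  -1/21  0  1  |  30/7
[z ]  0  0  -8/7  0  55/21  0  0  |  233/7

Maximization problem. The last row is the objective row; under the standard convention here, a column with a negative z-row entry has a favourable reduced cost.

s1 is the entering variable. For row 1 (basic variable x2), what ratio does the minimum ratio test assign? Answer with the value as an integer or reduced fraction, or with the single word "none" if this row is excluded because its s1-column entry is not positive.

26

Ratio = RHS / (s1 entry) = (26/7) / (1/7) = 26.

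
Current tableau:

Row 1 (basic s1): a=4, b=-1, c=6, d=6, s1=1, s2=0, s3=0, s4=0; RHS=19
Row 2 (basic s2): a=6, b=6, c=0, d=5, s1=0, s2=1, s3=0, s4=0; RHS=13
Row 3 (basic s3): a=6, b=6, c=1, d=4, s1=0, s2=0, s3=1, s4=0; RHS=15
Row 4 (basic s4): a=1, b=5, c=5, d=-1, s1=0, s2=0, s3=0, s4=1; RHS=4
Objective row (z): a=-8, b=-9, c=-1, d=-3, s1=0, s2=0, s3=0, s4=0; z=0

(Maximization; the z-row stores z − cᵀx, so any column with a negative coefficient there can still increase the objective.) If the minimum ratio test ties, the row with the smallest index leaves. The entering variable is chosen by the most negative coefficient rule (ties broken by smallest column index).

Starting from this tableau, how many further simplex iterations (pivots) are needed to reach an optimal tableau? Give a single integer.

pivot: b in, s4 out → z = 36/5
pivot: a in, s2 out → z = 427/24
No improving column remains; optimal.

2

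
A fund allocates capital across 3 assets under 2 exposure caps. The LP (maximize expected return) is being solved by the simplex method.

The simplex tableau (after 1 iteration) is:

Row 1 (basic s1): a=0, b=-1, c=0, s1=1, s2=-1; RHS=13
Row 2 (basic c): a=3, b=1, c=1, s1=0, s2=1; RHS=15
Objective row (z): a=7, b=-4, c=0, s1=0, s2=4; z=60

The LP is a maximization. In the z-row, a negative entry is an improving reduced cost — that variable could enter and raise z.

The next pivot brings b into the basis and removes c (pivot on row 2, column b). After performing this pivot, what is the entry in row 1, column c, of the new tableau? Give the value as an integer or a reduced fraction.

1

Pivot element is row 2, column b: 1.
Normalize row 2: new (row 2, c) = 1/1 = 1.
row 1 ← row 1 − (-1)·(new row 2): 0 − (-1)·1 = 1.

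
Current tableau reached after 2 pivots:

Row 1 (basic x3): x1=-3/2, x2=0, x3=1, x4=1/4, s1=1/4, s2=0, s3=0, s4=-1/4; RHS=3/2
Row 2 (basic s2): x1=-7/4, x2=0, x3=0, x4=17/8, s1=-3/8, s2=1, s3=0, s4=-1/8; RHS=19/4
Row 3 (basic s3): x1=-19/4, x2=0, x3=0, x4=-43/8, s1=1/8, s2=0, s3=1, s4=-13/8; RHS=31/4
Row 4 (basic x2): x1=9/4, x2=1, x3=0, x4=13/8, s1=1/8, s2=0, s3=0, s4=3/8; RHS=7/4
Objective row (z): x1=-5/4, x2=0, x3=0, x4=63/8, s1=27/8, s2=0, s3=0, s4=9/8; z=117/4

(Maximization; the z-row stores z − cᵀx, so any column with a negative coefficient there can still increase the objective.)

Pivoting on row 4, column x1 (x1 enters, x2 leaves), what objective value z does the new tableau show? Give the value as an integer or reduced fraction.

Minimum ratio for x1: (7/4)/(9/4) = 7/9.
z changes by −(z-row coeff of x1)·ratio = −(-5/4)·(7/9) = 35/36.
New z = 117/4 + (35/36) = 272/9.

272/9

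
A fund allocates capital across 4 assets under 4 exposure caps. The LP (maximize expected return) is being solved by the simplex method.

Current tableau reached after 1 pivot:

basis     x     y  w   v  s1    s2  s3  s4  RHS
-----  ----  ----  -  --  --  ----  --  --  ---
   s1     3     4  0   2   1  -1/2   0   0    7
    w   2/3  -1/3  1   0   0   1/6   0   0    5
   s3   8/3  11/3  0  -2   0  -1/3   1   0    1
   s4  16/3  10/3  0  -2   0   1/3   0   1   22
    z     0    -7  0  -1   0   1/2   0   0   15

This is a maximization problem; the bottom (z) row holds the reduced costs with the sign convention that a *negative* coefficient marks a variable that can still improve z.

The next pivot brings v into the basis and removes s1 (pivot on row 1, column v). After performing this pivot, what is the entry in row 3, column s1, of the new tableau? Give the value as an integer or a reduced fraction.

Pivot element is row 1, column v: 2.
Normalize row 1: new (row 1, s1) = 1/2 = 1/2.
row 3 ← row 3 − (-2)·(new row 1): 0 − (-2)·(1/2) = 1.

1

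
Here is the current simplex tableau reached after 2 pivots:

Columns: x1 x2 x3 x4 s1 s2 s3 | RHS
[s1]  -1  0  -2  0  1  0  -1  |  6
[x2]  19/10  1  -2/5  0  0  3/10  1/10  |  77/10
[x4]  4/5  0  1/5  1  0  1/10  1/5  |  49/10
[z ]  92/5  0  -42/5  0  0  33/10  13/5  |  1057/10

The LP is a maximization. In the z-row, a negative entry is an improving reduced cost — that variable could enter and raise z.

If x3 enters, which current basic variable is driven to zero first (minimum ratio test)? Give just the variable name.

Ratios: row 1 (s1): entry -2 ≤ 0, skip; row 2 (x2): entry -2/5 ≤ 0, skip; row 3 (x4): (49/10)/(1/5) = 49/2.
Minimum ratio 49/2 is in the x4 row, so x4 leaves.

x4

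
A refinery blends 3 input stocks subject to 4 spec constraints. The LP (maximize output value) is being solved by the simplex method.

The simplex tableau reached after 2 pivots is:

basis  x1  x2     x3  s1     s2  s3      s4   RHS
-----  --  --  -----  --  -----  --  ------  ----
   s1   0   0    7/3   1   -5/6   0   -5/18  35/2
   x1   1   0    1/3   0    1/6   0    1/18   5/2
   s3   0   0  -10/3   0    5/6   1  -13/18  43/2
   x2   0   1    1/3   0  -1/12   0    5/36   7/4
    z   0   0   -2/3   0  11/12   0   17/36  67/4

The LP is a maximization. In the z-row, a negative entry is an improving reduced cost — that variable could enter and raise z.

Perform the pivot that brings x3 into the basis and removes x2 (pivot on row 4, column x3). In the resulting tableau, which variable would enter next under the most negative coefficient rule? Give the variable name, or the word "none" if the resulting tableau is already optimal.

Pivot element 1/3. New z-row = old z-row − (-2/3)·(row 4/(1/3)).
Updated z-row coefficients: x1: 0, x2: 2, x3: 0, s1: 0, s2: 3/4, s3: 0, s4: 3/4.
No coefficient is strictly negative; the tableau after this pivot is optimal.

none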